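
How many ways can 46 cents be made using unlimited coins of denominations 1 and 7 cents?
Coefficient of x^46 in 1/(1-x^1) · 1/(1-x^7). Use j coins of 7 for j = 0..⌊46/7⌋ = 6, the rest in 1s: 6 + 1 = 7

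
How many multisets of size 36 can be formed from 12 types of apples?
C(36+12-1, 12-1) = C(47, 11) = 17417133617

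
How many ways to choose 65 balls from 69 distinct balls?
C(69,65) = 69!/(65!×4!) = 864501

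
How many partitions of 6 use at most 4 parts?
By conjugation, equals partitions of 6 into parts ≤ 4. Let r_j(i) = number of partitions of i into parts ≤ j, for i = 0..6. r_1(i) = 1 for all i; r_j(i) = r_{j-1}(i) + r_j(i-j). Rows j = 2..4: ≤2: 1 1 2 2 3 3 4; ≤3: 1 1 2 3 4 5 7; ≤4: 1 1 2 3 5 6 9. r_4(6) = 9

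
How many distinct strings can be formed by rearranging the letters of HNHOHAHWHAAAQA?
14! / (1! × 5! × 5! × 1! × 1! × 1!) = 6054048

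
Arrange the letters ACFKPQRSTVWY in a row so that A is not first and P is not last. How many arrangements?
By inclusion-exclusion: 12! - 2×(12-1)! + (12-2)! = 479001600 - 79833600 + 3628800 = 402796800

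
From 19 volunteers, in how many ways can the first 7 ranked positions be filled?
P(19,7) = 19!/(19-7)! = 253955520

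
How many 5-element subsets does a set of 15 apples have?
C(15,5) = 15!/(5!×10!) = 3003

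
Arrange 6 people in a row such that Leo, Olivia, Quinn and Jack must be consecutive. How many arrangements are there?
Treat the 4 as one block: (6-4+1)! × 4! = 6 × 24 = 144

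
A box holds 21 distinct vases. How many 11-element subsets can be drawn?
C(21,11) = 21!/(11!×10!) = 352716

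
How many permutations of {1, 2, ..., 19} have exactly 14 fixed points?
Choose the 14 fixed points C(19,14) = 11628, derange the rest: !5 = Σ_{j=0}^{5} (-1)^j·5!/j! = 120 - 120 + 60 - 20 + 5 - 1 = 44. Product = 11628 × 44 = 511632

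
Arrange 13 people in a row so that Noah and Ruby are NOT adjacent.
Total - adjacent = 13! - (13-1)!×2 = 6227020800 - 958003200 = 5269017600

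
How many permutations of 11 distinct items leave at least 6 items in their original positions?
Exactly j fixed points: C(11,j)·!(11-j); sum over j ≥ 6 (derangement numbers via !m = (m-1)·(!(m-1) + !(m-2)): !0..!5 = 1, 0, 1, 2, 9, 44). Σ_{j=6}^{11} C(11,j)·!(11-j) = C(11,6)·!5 + C(11,7)·!4 + C(11,8)·!3 + C(11,9)·!2 + C(11,10)·!1 + C(11,11)·!0 = 462·44 + 330·9 + 165·2 + 55·1 + 11·0 + 1·1 = 23684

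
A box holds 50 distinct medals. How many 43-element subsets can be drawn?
C(50,43) = 50!/(43!×7!) = 99884400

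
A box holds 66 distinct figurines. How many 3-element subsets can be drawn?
C(66,3) = 66!/(3!×63!) = 45760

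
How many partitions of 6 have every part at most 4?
Let r_j(i) = number of partitions of i into parts ≤ j, for i = 0..6. r_1(i) = 1 for all i; r_j(i) = r_{j-1}(i) + r_j(i-j). Rows j = 2..4: ≤2: 1 1 2 2 3 3 4; ≤3: 1 1 2 3 4 5 7; ≤4: 1 1 2 3 5 6 9. r_4(6) = 9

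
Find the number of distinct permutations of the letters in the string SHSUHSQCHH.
10! / (1! × 3! × 1! × 4! × 1!) = 25200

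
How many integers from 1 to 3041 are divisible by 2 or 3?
⌊3041/2⌋ + ⌊3041/3⌋ - ⌊3041/6⌋ = 1520 + 1013 - 506 = 2027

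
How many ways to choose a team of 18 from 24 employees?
C(24,18) = 24!/(18!×6!) = 134596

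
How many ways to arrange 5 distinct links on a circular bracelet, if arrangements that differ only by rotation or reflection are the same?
(5-1)!/2 = 24/2 = 12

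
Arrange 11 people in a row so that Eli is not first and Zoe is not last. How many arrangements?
By inclusion-exclusion: 11! - 2×(11-1)! + (11-2)! = 39916800 - 7257600 + 362880 = 33022080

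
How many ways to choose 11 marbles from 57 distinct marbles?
C(57,11) = 57!/(11!×46!) = 184509266760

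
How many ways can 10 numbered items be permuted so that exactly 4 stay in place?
Choose the 4 fixed points C(10,4) = 210, derange the rest: !6 = Σ_{j=0}^{6} (-1)^j·6!/j! = 720 - 720 + 360 - 120 + 30 - 6 + 1 = 265. Product = 210 × 265 = 55650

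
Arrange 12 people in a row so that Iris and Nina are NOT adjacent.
Total - adjacent = 12! - (12-1)!×2 = 479001600 - 79833600 = 399168000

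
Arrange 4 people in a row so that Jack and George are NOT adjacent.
Total - adjacent = 4! - (4-1)!×2 = 24 - 12 = 12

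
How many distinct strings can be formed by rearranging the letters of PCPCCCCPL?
9! / (5! × 1! × 3!) = 504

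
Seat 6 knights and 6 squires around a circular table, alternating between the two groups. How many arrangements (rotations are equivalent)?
Fix one of the knights: (6-1)! ways for the remaining knights, × 6! ways for the squires = 120 × 720 = 86400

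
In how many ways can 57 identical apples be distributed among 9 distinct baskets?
C(57+9-1, 9-1) = C(65, 8) = 5047381560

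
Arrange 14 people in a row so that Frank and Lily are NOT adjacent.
Total - adjacent = 14! - (14-1)!×2 = 87178291200 - 12454041600 = 74724249600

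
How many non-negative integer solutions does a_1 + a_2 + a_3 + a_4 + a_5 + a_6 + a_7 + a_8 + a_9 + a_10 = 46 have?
C(46+10-1, 10-1) = C(55, 9) = 6358402050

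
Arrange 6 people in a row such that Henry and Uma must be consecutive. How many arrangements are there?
Treat the 2 as one block: (6-2+1)! × 2! = 120 × 2 = 240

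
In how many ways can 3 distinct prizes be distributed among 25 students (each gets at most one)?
P(25,3) = 25!/(25-3)! = 13800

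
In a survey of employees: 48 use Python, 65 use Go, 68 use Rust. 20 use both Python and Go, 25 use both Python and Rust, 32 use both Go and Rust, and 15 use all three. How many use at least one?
|A∪B∪C| = 48+65+68-20-25-32+15 = 119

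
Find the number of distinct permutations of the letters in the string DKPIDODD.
8! / (4! × 1! × 1! × 1! × 1!) = 1680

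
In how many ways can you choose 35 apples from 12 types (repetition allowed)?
C(35+12-1, 12-1) = C(46, 11) = 13340783196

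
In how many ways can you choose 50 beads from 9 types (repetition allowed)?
C(50+9-1, 9-1) = C(58, 8) = 1916797311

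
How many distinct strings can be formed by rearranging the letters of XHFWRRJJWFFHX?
13! / (2! × 2! × 2! × 2! × 2! × 3!) = 32432400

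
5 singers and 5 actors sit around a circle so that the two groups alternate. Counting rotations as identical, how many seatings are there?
Fix one of the singers: (5-1)! ways for the remaining singers, × 5! ways for the actors = 24 × 120 = 2880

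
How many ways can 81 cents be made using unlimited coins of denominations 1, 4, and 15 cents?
Coefficient of x^81 in 1/(1-x^1) · 1/(1-x^4) · 1/(1-x^15). Case on j = number of 15-cent coins (j = 0..5); remainder r = 81 - 15j is made from {1,4} in ⌊r/4⌋+1 ways. r = 81, 66, 51, 36, 21, 6 → 21 + 17 + 13 + 10 + 6 + 2 = 69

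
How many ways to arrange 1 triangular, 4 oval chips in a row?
5! / (1! × 4!) = 5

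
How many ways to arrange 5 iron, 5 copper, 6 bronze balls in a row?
16! / (5! × 5! × 6!) = 2018016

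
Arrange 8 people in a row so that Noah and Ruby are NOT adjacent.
Total - adjacent = 8! - (8-1)!×2 = 40320 - 10080 = 30240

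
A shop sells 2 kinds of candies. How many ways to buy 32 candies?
C(32+2-1, 2-1) = C(33, 1) = 33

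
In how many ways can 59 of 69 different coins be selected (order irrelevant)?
C(69,59) = 69!/(59!×10!) = 340032449328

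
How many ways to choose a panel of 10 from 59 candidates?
C(59,10) = 59!/(10!×49!) = 62828356305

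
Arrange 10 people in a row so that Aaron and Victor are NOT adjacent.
Total - adjacent = 10! - (10-1)!×2 = 3628800 - 725760 = 2903040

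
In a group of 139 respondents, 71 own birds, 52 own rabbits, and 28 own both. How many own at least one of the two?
|A∪B| = |A| + |B| - |A∩B| = 71 + 52 - 28 = 95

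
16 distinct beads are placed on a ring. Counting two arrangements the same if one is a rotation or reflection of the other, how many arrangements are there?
(16-1)!/2 = 1307674368000/2 = 653837184000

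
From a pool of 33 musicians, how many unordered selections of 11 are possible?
C(33,11) = 33!/(11!×22!) = 193536720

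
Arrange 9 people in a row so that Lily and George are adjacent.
Treat as block: (9-1)! × 2! = 40320 × 2 = 80640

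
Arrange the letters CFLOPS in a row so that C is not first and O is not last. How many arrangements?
By inclusion-exclusion: 6! - 2×(6-1)! + (6-2)! = 720 - 240 + 24 = 504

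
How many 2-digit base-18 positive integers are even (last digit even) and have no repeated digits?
Last∈{0,2,4,6,8,10,12,14,16}. Last=0: 17. Last nonzero: 8×16×P(16,0) = 128. Total = 145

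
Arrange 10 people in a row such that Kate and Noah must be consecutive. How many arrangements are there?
Treat the 2 as one block: (10-2+1)! × 2! = 362880 × 2 = 725760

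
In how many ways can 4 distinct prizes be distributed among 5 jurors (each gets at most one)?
P(5,4) = 5!/(5-4)! = 120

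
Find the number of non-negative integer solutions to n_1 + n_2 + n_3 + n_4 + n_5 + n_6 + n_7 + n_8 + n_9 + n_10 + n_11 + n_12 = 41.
C(41+12-1, 12-1) = C(52, 11) = 60403728840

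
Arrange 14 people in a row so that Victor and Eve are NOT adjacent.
Total - adjacent = 14! - (14-1)!×2 = 87178291200 - 12454041600 = 74724249600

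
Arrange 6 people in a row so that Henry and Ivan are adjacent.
Treat as block: (6-1)! × 2! = 120 × 2 = 240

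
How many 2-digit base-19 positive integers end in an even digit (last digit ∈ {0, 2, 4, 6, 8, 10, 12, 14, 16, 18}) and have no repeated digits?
Last∈{0,2,4,6,8,10,12,14,16,18}. Last=0: 18. Last nonzero: 9×17×P(17,0) = 153. Total = 171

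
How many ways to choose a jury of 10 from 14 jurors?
C(14,10) = 14!/(10!×4!) = 1001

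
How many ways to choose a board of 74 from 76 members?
C(76,74) = 76!/(74!×2!) = 2850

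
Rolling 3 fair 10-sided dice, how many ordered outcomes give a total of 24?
Coefficient of x^24 in (x + x² + ... + x^10)^3. By inclusion-exclusion on dice exceeding 10: Σ_j (-1)^j C(3,j)·C(24-1-10j, 2) = C(3,0)·C(23,2) - C(3,1)·C(13,2) + C(3,2)·C(3,2) = 1·253 - 3·78 + 3·3 = 28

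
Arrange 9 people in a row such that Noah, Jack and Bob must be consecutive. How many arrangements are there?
Treat the 3 as one block: (9-3+1)! × 3! = 5040 × 6 = 30240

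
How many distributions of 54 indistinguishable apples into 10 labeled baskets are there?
C(54+10-1, 10-1) = C(63, 9) = 23667689815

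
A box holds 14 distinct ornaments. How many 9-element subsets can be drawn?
C(14,9) = 14!/(9!×5!) = 2002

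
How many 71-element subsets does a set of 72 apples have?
C(72,71) = 72!/(71!×1!) = 72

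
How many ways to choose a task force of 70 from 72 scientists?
C(72,70) = 72!/(70!×2!) = 2556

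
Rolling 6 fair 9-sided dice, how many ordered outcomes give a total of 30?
Coefficient of x^30 in (x + x² + ... + x^9)^6. By inclusion-exclusion on dice exceeding 9: Σ_j (-1)^j C(6,j)·C(30-1-9j, 5) = C(6,0)·C(29,5) - C(6,1)·C(20,5) + C(6,2)·C(11,5) = 1·118755 - 6·15504 + 15·462 = 32661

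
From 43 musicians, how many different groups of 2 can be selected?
C(43,2) = 43!/(2!×41!) = 903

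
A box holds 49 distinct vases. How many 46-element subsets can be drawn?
C(49,46) = 49!/(46!×3!) = 18424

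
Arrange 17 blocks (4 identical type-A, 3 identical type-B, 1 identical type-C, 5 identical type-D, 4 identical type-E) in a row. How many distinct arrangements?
17! / (4! × 3! × 1! × 5! × 4!) = 857656800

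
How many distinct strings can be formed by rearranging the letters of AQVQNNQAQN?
10! / (3! × 1! × 4! × 2!) = 12600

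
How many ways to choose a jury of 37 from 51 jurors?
C(51,37) = 51!/(37!×14!) = 1292706174900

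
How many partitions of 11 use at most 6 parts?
By conjugation, equals partitions of 11 into parts ≤ 6. Let r_j(i) = number of partitions of i into parts ≤ j, for i = 0..11. r_1(i) = 1 for all i; r_j(i) = r_{j-1}(i) + r_j(i-j). Rows j = 2..6: ≤2: 1 1 2 2 3 3 4 4 5 5 6 6; ≤3: 1 1 2 3 4 5 7 8 10 12 14 16; ≤4: 1 1 2 3 5 6 9 11 15 18 23 27; ≤5: 1 1 2 3 5 7 10 13 18 23 30 37; ≤6: 1 1 2 3 5 7 11 14 20 26 35 44. r_6(11) = 44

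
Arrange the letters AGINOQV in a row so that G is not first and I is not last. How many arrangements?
By inclusion-exclusion: 7! - 2×(7-1)! + (7-2)! = 5040 - 1440 + 120 = 3720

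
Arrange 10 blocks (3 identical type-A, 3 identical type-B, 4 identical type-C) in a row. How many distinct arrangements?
10! / (3! × 3! × 4!) = 4200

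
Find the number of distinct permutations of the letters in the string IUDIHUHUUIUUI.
13! / (6! × 1! × 2! × 4!) = 180180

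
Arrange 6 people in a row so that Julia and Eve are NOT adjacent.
Total - adjacent = 6! - (6-1)!×2 = 720 - 240 = 480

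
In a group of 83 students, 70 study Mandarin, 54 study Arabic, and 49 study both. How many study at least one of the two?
|A∪B| = |A| + |B| - |A∩B| = 70 + 54 - 49 = 75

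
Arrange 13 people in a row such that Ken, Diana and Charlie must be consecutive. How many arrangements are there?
Treat the 3 as one block: (13-3+1)! × 3! = 39916800 × 6 = 239500800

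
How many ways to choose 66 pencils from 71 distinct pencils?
C(71,66) = 71!/(66!×5!) = 13019909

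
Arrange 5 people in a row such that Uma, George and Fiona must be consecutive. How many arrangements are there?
Treat the 3 as one block: (5-3+1)! × 3! = 6 × 6 = 36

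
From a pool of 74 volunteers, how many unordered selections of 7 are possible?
C(74,7) = 74!/(7!×67!) = 1799579064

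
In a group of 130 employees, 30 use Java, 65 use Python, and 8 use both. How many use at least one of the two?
|A∪B| = |A| + |B| - |A∩B| = 30 + 65 - 8 = 87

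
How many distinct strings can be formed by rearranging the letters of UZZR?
4! / (1! × 1! × 2!) = 12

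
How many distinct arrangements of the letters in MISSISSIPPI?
11! / (1! × 4! × 4! × 2!) = 34650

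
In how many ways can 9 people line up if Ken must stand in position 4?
Fix one position: (9-1)! = 40320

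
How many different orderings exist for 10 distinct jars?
10! = 3628800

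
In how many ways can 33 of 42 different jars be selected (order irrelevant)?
C(42,33) = 42!/(33!×9!) = 445891810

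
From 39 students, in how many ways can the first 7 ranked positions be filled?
P(39,7) = 39!/(39-7)! = 77519922480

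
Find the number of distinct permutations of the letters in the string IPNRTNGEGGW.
11! / (1! × 2! × 1! × 1! × 1! × 3! × 1! × 1!) = 3326400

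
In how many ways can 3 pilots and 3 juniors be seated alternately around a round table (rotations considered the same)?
Fix one of the pilots: (3-1)! ways for the remaining pilots, × 3! ways for the juniors = 2 × 6 = 12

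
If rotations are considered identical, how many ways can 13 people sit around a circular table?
Circular: fix one position, arrange the rest. (13-1)! = 479001600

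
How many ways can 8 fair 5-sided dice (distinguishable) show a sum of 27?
Coefficient of x^27 in (x + x² + ... + x^5)^8. By inclusion-exclusion on dice exceeding 5: Σ_j (-1)^j C(8,j)·C(27-1-5j, 7) = C(8,0)·C(26,7) - C(8,1)·C(21,7) + C(8,2)·C(16,7) - C(8,3)·C(11,7) = 1·657800 - 8·116280 + 28·11440 - 56·330 = 29400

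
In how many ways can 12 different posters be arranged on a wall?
12! = 479001600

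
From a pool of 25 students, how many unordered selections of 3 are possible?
C(25,3) = 25!/(3!×22!) = 2300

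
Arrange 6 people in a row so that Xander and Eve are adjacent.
Treat as block: (6-1)! × 2! = 120 × 2 = 240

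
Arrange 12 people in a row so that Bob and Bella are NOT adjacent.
Total - adjacent = 12! - (12-1)!×2 = 479001600 - 79833600 = 399168000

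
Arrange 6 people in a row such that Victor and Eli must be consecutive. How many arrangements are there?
Treat the 2 as one block: (6-2+1)! × 2! = 120 × 2 = 240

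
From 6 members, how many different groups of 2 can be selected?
C(6,2) = 6!/(2!×4!) = 15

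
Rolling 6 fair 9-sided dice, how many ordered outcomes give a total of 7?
Coefficient of x^7 in (x + x² + ... + x^9)^6. By inclusion-exclusion on dice exceeding 9: Σ_j (-1)^j C(6,j)·C(7-1-9j, 5) = C(6,0)·C(6,5) = 1·6 = 6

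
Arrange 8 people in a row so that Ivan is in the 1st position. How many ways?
Fix one position: (8-1)! = 5040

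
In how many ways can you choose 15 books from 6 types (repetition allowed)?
C(15+6-1, 6-1) = C(20, 5) = 15504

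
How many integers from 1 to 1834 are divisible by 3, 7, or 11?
⌊1834/3⌋+⌊1834/7⌋+⌊1834/11⌋ - ⌊1834/21⌋-⌊1834/33⌋-⌊1834/77⌋ + ⌊1834/231⌋ = 611+262+166 - 87-55-23 + 7 = 881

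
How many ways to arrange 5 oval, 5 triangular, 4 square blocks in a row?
14! / (5! × 5! × 4!) = 252252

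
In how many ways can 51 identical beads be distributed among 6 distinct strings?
C(51+6-1, 6-1) = C(56, 5) = 3819816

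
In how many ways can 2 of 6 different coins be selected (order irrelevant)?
C(6,2) = 6!/(2!×4!) = 15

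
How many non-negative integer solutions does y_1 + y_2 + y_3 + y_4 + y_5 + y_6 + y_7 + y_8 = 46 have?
C(46+8-1, 8-1) = C(53, 7) = 154143080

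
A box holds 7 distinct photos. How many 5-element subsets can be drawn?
C(7,5) = 7!/(5!×2!) = 21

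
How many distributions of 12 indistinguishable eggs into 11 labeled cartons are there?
C(12+11-1, 11-1) = C(22, 10) = 646646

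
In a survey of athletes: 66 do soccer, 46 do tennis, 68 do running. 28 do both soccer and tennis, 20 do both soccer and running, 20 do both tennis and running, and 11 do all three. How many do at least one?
|A∪B∪C| = 66+46+68-28-20-20+11 = 123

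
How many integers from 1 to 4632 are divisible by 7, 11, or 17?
⌊4632/7⌋+⌊4632/11⌋+⌊4632/17⌋ - ⌊4632/77⌋-⌊4632/119⌋-⌊4632/187⌋ + ⌊4632/1309⌋ = 661+421+272 - 60-38-24 + 3 = 1235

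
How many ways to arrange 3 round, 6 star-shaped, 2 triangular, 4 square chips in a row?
15! / (3! × 6! × 2! × 4!) = 6306300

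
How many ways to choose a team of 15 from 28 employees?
C(28,15) = 28!/(15!×13!) = 37442160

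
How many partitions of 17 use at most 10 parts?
By conjugation, equals partitions of 17 into parts ≤ 10. Let r_j(i) = number of partitions of i into parts ≤ j, for i = 0..17. r_1(i) = 1 for all i; r_j(i) = r_{j-1}(i) + r_j(i-j). Rows j = 2..10: ≤2: 1 1 2 2 3 3 4 4 5 5 6 6 7 7 8 8 9 9; ≤3: 1 1 2 3 4 5 7 8 10 12 14 16 19 21 24 27 30 33; ≤4: 1 1 2 3 5 6 9 11 15 18 23 27 34 39 47 54 64 72; ≤5: 1 1 2 3 5 7 10 13 18 23 30 37 47 57 70 84 101 119; ≤6: 1 1 2 3 5 7 11 14 20 26 35 44 58 71 90 110 136 163; ≤7: 1 1 2 3 5 7 11 15 21 28 38 49 65 82 105 131 164 201; ≤8: 1 1 2 3 5 7 11 15 22 29 40 52 70 89 116 146 186 230; ≤9: 1 1 2 3 5 7 11 15 22 30 41 54 73 94 123 157 201 252; ≤10: 1 1 2 3 5 7 11 15 22 30 42 55 75 97 128 164 212 267. r_10(17) = 267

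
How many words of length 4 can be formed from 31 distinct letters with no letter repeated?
P(31,4) = 31!/(31-4)! = 755160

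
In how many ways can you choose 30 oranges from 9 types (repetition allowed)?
C(30+9-1, 9-1) = C(38, 8) = 48903492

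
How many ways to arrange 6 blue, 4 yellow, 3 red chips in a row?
13! / (6! × 4! × 3!) = 60060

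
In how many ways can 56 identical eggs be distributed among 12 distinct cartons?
C(56+12-1, 12-1) = C(67, 11) = 1285063345176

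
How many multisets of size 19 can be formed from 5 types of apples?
C(19+5-1, 5-1) = C(23, 4) = 8855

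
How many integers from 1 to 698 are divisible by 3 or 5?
⌊698/3⌋ + ⌊698/5⌋ - ⌊698/15⌋ = 232 + 139 - 46 = 325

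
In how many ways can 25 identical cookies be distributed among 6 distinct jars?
C(25+6-1, 6-1) = C(30, 5) = 142506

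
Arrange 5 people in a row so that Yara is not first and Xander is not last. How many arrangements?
By inclusion-exclusion: 5! - 2×(5-1)! + (5-2)! = 120 - 48 + 6 = 78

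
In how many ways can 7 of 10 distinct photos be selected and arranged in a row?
P(10,7) = 10!/(10-7)! = 604800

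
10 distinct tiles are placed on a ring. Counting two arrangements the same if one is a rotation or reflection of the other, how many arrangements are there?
(10-1)!/2 = 362880/2 = 181440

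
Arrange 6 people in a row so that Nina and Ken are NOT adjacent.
Total - adjacent = 6! - (6-1)!×2 = 720 - 240 = 480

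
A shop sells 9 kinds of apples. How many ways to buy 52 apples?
C(52+9-1, 9-1) = C(60, 8) = 2558620845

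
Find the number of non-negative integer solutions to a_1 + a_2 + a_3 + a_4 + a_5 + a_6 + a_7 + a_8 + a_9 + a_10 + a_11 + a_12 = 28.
C(28+12-1, 12-1) = C(39, 11) = 1676056044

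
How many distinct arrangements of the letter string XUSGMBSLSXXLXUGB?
16! / (2! × 4! × 2! × 2! × 2! × 3! × 1!) = 9081072000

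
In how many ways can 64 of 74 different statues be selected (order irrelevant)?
C(74,64) = 74!/(64!×10!) = 718406958841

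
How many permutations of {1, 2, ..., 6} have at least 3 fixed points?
Exactly j fixed points: C(6,j)·!(6-j); sum over j ≥ 3 (derangement numbers via !m = (m-1)·(!(m-1) + !(m-2)): !0..!3 = 1, 0, 1, 2). Σ_{j=3}^{6} C(6,j)·!(6-j) = C(6,3)·!3 + C(6,4)·!2 + C(6,5)·!1 + C(6,6)·!0 = 20·2 + 15·1 + 6·0 + 1·1 = 56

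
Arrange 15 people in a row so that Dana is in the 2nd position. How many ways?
Fix one position: (15-1)! = 87178291200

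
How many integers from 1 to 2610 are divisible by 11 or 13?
⌊2610/11⌋ + ⌊2610/13⌋ - ⌊2610/143⌋ = 237 + 200 - 18 = 419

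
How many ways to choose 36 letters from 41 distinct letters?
C(41,36) = 41!/(36!×5!) = 749398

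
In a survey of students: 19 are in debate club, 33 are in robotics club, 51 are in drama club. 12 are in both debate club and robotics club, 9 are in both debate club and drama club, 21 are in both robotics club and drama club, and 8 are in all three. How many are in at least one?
|A∪B∪C| = 19+33+51-12-9-21+8 = 69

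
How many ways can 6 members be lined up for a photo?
6! = 720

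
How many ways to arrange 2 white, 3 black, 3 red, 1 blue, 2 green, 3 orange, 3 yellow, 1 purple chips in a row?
18! / (2! × 3! × 3! × 1! × 2! × 3! × 3! × 1!) = 1235025792000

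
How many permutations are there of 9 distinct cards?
9! = 362880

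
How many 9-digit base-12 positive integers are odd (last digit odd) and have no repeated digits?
Last∈{1,3,5,7,9,11}. Last=0: 0. Last nonzero: 6×10×P(10,7) = 36288000. Total = 36288000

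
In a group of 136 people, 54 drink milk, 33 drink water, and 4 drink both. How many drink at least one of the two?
|A∪B| = |A| + |B| - |A∩B| = 54 + 33 - 4 = 83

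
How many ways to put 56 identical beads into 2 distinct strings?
C(56+2-1, 2-1) = C(57, 1) = 57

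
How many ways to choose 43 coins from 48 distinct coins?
C(48,43) = 48!/(43!×5!) = 1712304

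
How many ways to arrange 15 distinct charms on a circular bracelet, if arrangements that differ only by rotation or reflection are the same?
(15-1)!/2 = 87178291200/2 = 43589145600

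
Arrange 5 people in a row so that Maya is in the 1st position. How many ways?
Fix one position: (5-1)! = 24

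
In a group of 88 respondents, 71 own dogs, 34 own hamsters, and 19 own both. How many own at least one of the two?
|A∪B| = |A| + |B| - |A∩B| = 71 + 34 - 19 = 86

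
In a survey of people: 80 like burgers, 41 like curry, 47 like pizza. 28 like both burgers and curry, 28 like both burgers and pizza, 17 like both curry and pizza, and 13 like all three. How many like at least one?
|A∪B∪C| = 80+41+47-28-28-17+13 = 108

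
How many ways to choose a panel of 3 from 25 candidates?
C(25,3) = 25!/(3!×22!) = 2300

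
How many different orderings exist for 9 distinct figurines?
9! = 362880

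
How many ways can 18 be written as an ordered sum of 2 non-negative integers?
C(18+2-1, 2-1) = C(19, 1) = 19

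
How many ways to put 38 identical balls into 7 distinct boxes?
C(38+7-1, 7-1) = C(44, 6) = 7059052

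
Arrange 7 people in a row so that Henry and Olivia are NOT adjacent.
Total - adjacent = 7! - (7-1)!×2 = 5040 - 1440 = 3600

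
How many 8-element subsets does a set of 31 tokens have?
C(31,8) = 31!/(8!×23!) = 7888725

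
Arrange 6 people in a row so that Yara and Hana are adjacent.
Treat as block: (6-1)! × 2! = 120 × 2 = 240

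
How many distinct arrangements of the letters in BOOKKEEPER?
10! / (1! × 2! × 2! × 3! × 1! × 1!) = 151200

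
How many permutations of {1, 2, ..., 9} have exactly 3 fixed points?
Choose the 3 fixed points C(9,3) = 84, derange the rest: !6 = Σ_{j=0}^{6} (-1)^j·6!/j! = 720 - 720 + 360 - 120 + 30 - 6 + 1 = 265. Product = 84 × 265 = 22260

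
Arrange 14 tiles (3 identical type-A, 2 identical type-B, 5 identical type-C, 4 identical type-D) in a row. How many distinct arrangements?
14! / (3! × 2! × 5! × 4!) = 2522520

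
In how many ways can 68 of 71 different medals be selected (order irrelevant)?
C(71,68) = 71!/(68!×3!) = 57155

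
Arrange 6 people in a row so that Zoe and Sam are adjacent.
Treat as block: (6-1)! × 2! = 120 × 2 = 240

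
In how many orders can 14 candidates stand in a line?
14! = 87178291200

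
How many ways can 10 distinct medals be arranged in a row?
10! = 3628800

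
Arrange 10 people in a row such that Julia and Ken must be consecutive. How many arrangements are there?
Treat the 2 as one block: (10-2+1)! × 2! = 362880 × 2 = 725760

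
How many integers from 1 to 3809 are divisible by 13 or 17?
⌊3809/13⌋ + ⌊3809/17⌋ - ⌊3809/221⌋ = 293 + 224 - 17 = 500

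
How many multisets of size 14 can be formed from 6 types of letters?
C(14+6-1, 6-1) = C(19, 5) = 11628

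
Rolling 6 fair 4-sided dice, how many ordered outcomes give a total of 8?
Coefficient of x^8 in (x + x² + ... + x^4)^6. By inclusion-exclusion on dice exceeding 4: Σ_j (-1)^j C(6,j)·C(8-1-4j, 5) = C(6,0)·C(7,5) = 1·21 = 21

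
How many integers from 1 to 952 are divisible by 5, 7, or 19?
⌊952/5⌋+⌊952/7⌋+⌊952/19⌋ - ⌊952/35⌋-⌊952/95⌋-⌊952/133⌋ + ⌊952/665⌋ = 190+136+50 - 27-10-7 + 1 = 333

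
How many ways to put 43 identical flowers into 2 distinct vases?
C(43+2-1, 2-1) = C(44, 1) = 44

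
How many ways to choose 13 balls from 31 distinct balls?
C(31,13) = 31!/(13!×18!) = 206253075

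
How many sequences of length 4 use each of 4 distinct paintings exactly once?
4! = 24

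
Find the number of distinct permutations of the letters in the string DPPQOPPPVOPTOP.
14! / (1! × 1! × 1! × 7! × 1! × 3!) = 2882880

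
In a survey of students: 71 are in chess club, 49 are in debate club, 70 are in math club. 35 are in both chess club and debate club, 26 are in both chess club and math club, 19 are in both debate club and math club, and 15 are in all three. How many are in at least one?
|A∪B∪C| = 71+49+70-35-26-19+15 = 125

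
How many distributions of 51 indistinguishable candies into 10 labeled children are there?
C(51+10-1, 10-1) = C(60, 9) = 14783142660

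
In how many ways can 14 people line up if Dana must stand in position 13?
Fix one position: (14-1)! = 6227020800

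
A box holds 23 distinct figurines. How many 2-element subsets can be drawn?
C(23,2) = 23!/(2!×21!) = 253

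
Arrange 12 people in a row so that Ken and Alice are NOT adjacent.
Total - adjacent = 12! - (12-1)!×2 = 479001600 - 79833600 = 399168000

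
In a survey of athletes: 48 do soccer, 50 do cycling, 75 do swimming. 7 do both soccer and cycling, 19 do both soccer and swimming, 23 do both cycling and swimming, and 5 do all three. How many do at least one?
|A∪B∪C| = 48+50+75-7-19-23+5 = 129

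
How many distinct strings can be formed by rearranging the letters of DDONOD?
6! / (3! × 2! × 1!) = 60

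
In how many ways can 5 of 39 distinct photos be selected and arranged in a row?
P(39,5) = 39!/(39-5)! = 69090840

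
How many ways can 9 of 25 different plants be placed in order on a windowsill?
P(25,9) = 25!/(25-9)! = 741354768000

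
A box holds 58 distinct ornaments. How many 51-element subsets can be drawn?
C(58,51) = 58!/(51!×7!) = 300674088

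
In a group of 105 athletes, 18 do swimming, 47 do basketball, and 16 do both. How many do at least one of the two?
|A∪B| = |A| + |B| - |A∩B| = 18 + 47 - 16 = 49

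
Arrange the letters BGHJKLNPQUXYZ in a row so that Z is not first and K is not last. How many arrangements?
By inclusion-exclusion: 13! - 2×(13-1)! + (13-2)! = 6227020800 - 958003200 + 39916800 = 5308934400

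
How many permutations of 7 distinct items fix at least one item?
Complement of the derangements. !7 = Σ_{j=0}^{7} (-1)^j·7!/j! = 5040 - 5040 + 2520 - 840 + 210 - 42 + 7 - 1 = 1854. 7! - !7 = 5040 - 1854 = 3186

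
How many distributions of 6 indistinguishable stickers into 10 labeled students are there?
C(6+10-1, 10-1) = C(15, 9) = 5005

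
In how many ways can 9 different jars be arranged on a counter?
9! = 362880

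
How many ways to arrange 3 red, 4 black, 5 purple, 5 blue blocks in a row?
17! / (3! × 4! × 5! × 5!) = 171531360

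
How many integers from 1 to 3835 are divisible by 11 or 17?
⌊3835/11⌋ + ⌊3835/17⌋ - ⌊3835/187⌋ = 348 + 225 - 20 = 553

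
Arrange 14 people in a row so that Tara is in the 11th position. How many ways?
Fix one position: (14-1)! = 6227020800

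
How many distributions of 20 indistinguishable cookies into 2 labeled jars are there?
C(20+2-1, 2-1) = C(21, 1) = 21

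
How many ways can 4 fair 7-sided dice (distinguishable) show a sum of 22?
Coefficient of x^22 in (x + x² + ... + x^7)^4. By inclusion-exclusion on dice exceeding 7: Σ_j (-1)^j C(4,j)·C(22-1-7j, 3) = C(4,0)·C(21,3) - C(4,1)·C(14,3) + C(4,2)·C(7,3) = 1·1330 - 4·364 + 6·35 = 84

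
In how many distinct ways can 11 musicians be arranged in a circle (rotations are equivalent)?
Circular: fix one position, arrange the rest. (11-1)! = 3628800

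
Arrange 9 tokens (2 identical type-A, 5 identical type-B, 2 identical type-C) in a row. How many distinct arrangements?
9! / (2! × 5! × 2!) = 756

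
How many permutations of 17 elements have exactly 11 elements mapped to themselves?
Choose the 11 fixed points C(17,11) = 12376, derange the rest: !6 = Σ_{j=0}^{6} (-1)^j·6!/j! = 720 - 720 + 360 - 120 + 30 - 6 + 1 = 265. Product = 12376 × 265 = 3279640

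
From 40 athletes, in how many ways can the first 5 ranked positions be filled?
P(40,5) = 40!/(40-5)! = 78960960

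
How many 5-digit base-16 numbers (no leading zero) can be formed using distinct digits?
First digit: 15 choices (nonzero). Then descending: 15 × 15 × 14 × 13 × 12 = 491400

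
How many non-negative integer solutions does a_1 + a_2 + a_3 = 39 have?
C(39+3-1, 3-1) = C(41, 2) = 820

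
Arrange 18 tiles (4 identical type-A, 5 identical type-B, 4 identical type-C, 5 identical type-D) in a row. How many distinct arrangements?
18! / (4! × 5! × 4! × 5!) = 771891120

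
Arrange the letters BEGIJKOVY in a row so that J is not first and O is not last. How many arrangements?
By inclusion-exclusion: 9! - 2×(9-1)! + (9-2)! = 362880 - 80640 + 5040 = 287280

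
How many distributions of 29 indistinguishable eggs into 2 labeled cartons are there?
C(29+2-1, 2-1) = C(30, 1) = 30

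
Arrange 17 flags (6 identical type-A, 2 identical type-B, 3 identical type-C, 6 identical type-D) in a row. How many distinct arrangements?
17! / (6! × 2! × 3! × 6!) = 57177120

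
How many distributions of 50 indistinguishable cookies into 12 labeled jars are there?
C(50+12-1, 12-1) = C(61, 11) = 418094152866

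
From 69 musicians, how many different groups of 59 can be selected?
C(69,59) = 69!/(59!×10!) = 340032449328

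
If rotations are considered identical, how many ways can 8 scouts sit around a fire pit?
Circular: fix one position, arrange the rest. (8-1)! = 5040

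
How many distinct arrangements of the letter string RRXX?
4! / (2! × 2!) = 6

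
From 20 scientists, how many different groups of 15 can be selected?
C(20,15) = 20!/(15!×5!) = 15504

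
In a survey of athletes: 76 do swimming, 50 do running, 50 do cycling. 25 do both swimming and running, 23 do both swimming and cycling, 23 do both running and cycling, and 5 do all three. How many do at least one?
|A∪B∪C| = 76+50+50-25-23-23+5 = 110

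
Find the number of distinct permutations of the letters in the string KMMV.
4! / (1! × 1! × 2!) = 12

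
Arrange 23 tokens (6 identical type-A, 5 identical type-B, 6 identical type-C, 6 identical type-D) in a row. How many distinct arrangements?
23! / (6! × 5! × 6! × 6!) = 577185873264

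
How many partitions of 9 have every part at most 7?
Let r_j(i) = number of partitions of i into parts ≤ j, for i = 0..9. r_1(i) = 1 for all i; r_j(i) = r_{j-1}(i) + r_j(i-j). Rows j = 2..7: ≤2: 1 1 2 2 3 3 4 4 5 5; ≤3: 1 1 2 3 4 5 7 8 10 12; ≤4: 1 1 2 3 5 6 9 11 15 18; ≤5: 1 1 2 3 5 7 10 13 18 23; ≤6: 1 1 2 3 5 7 11 14 20 26; ≤7: 1 1 2 3 5 7 11 15 21 28. r_7(9) = 28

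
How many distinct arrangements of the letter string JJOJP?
5! / (3! × 1! × 1!) = 20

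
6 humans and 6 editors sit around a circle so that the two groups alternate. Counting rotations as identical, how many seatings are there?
Fix one of the humans: (6-1)! ways for the remaining humans, × 6! ways for the editors = 120 × 720 = 86400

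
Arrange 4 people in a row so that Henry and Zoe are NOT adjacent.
Total - adjacent = 4! - (4-1)!×2 = 24 - 12 = 12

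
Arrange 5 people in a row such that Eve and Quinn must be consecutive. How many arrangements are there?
Treat the 2 as one block: (5-2+1)! × 2! = 24 × 2 = 48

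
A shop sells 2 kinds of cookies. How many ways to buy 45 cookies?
C(45+2-1, 2-1) = C(46, 1) = 46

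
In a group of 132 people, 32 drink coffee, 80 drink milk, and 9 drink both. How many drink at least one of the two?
|A∪B| = |A| + |B| - |A∩B| = 32 + 80 - 9 = 103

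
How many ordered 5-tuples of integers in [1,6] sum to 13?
Coefficient of x^13 in (x + x² + ... + x^6)^5. By inclusion-exclusion on dice exceeding 6: Σ_j (-1)^j C(5,j)·C(13-1-6j, 4) = C(5,0)·C(12,4) - C(5,1)·C(6,4) = 1·495 - 5·15 = 420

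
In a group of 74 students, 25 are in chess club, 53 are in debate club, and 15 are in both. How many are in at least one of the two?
|A∪B| = |A| + |B| - |A∩B| = 25 + 53 - 15 = 63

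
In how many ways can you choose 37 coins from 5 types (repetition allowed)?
C(37+5-1, 5-1) = C(41, 4) = 101270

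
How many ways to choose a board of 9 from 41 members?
C(41,9) = 41!/(9!×32!) = 350343565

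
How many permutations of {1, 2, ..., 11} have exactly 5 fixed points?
Choose the 5 fixed points C(11,5) = 462, derange the rest: !6 = Σ_{j=0}^{6} (-1)^j·6!/j! = 720 - 720 + 360 - 120 + 30 - 6 + 1 = 265. Product = 462 × 265 = 122430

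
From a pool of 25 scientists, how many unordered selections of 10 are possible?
C(25,10) = 25!/(10!×15!) = 3268760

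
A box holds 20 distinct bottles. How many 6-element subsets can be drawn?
C(20,6) = 20!/(6!×14!) = 38760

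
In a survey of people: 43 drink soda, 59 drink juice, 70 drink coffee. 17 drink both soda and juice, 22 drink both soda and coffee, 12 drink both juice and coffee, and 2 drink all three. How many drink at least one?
|A∪B∪C| = 43+59+70-17-22-12+2 = 123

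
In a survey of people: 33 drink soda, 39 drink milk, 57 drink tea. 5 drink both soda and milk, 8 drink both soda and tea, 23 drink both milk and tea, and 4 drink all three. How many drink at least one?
|A∪B∪C| = 33+39+57-5-8-23+4 = 97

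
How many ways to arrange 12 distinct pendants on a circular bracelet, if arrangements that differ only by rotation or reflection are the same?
(12-1)!/2 = 39916800/2 = 19958400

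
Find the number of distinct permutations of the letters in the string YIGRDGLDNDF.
11! / (2! × 1! × 1! × 1! × 3! × 1! × 1! × 1!) = 3326400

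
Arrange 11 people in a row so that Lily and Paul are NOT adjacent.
Total - adjacent = 11! - (11-1)!×2 = 39916800 - 7257600 = 32659200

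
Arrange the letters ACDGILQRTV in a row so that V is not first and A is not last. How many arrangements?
By inclusion-exclusion: 10! - 2×(10-1)! + (10-2)! = 3628800 - 725760 + 40320 = 2943360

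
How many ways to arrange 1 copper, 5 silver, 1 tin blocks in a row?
7! / (1! × 5! × 1!) = 42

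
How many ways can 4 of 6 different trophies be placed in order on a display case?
P(6,4) = 6!/(6-4)! = 360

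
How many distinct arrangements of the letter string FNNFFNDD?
8! / (3! × 3! × 2!) = 560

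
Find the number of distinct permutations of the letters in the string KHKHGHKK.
8! / (4! × 1! × 3!) = 280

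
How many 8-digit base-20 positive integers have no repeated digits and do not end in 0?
Last digit: 19 nonzero choices. First digit: 18 (nonzero, ≠last). Middle 6: P(18,6) = 13366080. Total = 4571199360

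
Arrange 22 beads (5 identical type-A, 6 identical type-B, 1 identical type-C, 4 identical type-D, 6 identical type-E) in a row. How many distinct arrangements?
22! / (5! × 6! × 1! × 4! × 6!) = 752851139040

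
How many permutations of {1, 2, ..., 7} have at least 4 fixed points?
Exactly j fixed points: C(7,j)·!(7-j); sum over j ≥ 4 (derangement numbers via !m = (m-1)·(!(m-1) + !(m-2)): !0..!3 = 1, 0, 1, 2). Σ_{j=4}^{7} C(7,j)·!(7-j) = C(7,4)·!3 + C(7,5)·!2 + C(7,6)·!1 + C(7,7)·!0 = 35·2 + 21·1 + 7·0 + 1·1 = 92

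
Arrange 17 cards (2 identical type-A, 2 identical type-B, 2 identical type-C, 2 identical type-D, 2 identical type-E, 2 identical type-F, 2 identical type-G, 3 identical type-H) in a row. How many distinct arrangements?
17! / (2! × 2! × 2! × 2! × 2! × 2! × 2! × 3!) = 463134672000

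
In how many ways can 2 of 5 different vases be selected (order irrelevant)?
C(5,2) = 5!/(2!×3!) = 10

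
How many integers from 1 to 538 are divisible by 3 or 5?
⌊538/3⌋ + ⌊538/5⌋ - ⌊538/15⌋ = 179 + 107 - 35 = 251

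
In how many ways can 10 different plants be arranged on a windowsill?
10! = 3628800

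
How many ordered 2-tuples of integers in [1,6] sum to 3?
Coefficient of x^3 in (x + x² + ... + x^6)^2. By inclusion-exclusion on dice exceeding 6: Σ_j (-1)^j C(2,j)·C(3-1-6j, 1) = C(2,0)·C(2,1) = 1·2 = 2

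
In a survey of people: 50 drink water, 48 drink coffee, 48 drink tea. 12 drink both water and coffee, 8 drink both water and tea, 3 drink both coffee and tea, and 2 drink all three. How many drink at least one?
|A∪B∪C| = 50+48+48-12-8-3+2 = 125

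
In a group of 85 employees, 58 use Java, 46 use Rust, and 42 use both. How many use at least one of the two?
|A∪B| = |A| + |B| - |A∩B| = 58 + 46 - 42 = 62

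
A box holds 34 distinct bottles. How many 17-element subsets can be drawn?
C(34,17) = 34!/(17!×17!) = 2333606220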